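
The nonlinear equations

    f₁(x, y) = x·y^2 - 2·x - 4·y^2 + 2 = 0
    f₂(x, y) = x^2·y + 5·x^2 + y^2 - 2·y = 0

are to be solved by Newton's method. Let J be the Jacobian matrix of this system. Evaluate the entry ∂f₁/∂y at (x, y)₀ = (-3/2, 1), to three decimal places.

-11.000

∂f₁/∂y = 2·x·y - 8·y.
At (-3/2, 1) this is -11.000.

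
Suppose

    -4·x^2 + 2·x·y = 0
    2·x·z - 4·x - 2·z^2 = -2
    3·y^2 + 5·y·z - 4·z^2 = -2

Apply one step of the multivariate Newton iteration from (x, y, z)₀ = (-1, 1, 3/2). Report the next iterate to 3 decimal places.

At (-1, 1, 3/2): F = (-6.000, -1.500, 3.500).
Jacobian J = [[-8·x + 2·y, 2·x, 0], [2·z - 4, 0, 2·x - 4·z], [0, 6·y + 5·z, 5·y - 8·z]].
At the point, J = [[10.000, -2.000, 0.000], [-1.000, 0.000, -8.000], [0.000, 13.500, -7.000]] (det J = 1094.000).
Solving J·Δ = −F gives Δ = (0.522, -0.390, -0.253).
Then the next iterate is (x, y, z)₁ = (-0.478, 0.610, 1.247).

(-0.478, 0.610, 1.247)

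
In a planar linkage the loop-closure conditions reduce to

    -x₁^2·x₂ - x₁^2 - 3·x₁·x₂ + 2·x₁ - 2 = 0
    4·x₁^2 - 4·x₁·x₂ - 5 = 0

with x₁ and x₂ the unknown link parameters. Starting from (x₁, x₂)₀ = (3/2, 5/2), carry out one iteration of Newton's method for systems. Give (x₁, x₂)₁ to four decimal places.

At (3/2, 5/2): F = (-18.1250, -11.0000).
Jacobian J = [[-2·x₁·x₂ - 2·x₁ - 3·x₂ + 2, -x₁^2 - 3·x₁], [8·x₁ - 4·x₂, -4·x₁]].
At the point, J = [[-16.0000, -6.7500], [2.0000, -6.0000]] (det J = 109.5000).
Solving J·Δ = −F gives Δ = (-0.3151, -1.9384).
Then the next iterate is (x₁, x₂)₁ = (1.1849, 0.5616).

(1.1849, 0.5616)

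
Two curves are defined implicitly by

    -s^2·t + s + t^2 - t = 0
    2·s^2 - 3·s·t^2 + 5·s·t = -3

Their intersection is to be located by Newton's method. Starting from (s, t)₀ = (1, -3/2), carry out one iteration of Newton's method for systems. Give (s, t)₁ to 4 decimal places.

(-7.6842, -7.1974)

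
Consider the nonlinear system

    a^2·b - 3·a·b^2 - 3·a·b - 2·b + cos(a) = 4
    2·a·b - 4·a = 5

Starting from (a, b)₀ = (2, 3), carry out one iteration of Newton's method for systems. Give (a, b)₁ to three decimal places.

At (2, 3): F = (-70.41615, -1.000).
Jacobian J = [[2·a·b - 3·b^2 - 3·b - sin(a), a^2 - 6·a·b - 3·a - 2], [2·b - 4, 2·a]].
At the point, J = [[-24.90930, -40.000], [2.000, 4.000]] (det J = -19.63719).
Solving J·Δ = −F gives Δ = (-16.380, 8.440).
Then the next iterate is (a, b)₁ = (-14.380, 11.440).

(-14.380, 11.440)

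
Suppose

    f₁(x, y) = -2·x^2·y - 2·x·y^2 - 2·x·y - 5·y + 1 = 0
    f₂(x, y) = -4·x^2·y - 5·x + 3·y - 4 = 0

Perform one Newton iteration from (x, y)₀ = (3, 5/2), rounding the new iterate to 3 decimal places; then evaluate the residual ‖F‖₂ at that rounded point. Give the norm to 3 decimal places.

At (3, 5/2): F = (-109.000, -101.500).
Jacobian J = [[-4·x·y - 2·y^2 - 2·y, -2·x^2 - 4·x·y - 2·x - 5], [-8·x·y - 5, -4·x^2 + 3]].
At the point, J = [[-47.500, -59.000], [-65.000, -33.000]] (det J = -2267.500).
Solving J·Δ = −F gives Δ = (-1.055, -0.998).
Then the next iterate is (x, y)₁ = (1.945, 1.502).
Re-evaluating at (1.945, 1.502): F = (-32.49284, -31.94741), so ‖F‖₂ = 45.568.

45.568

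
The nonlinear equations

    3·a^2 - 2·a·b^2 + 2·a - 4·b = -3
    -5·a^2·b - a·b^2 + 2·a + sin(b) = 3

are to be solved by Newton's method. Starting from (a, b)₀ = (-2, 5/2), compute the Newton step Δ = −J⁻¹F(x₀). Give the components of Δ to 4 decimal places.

(0.8622, -0.4125)

At (-2, 5/2): F = (26.0000, -43.901528).
Jacobian J = [[6·a - 2·b^2 + 2, -4·a·b - 4], [-10·a·b - b^2 + 2, -5·a^2 - 2·a·b + cos(b)]].
At the point, J = [[-22.5000, 16.0000], [45.7500, -10.801144]] (det J = -488.974269).
Solving J·Δ = −F gives Δ = (0.8622, -0.4125).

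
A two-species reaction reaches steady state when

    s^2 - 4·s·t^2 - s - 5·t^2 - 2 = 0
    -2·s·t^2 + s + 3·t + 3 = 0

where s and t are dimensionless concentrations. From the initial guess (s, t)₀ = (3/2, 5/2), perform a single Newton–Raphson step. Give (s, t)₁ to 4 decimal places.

(2.8149, 0.6774)

At (3/2, 5/2): F = (-70.0000, -6.7500).
Jacobian J = [[2·s - 4·t^2 - 1, -8·s·t - 10·t], [-2·t^2 + 1, -4·s·t + 3]].
At the point, J = [[-23.0000, -55.0000], [-11.5000, -12.0000]] (det J = -356.5000).
Solving J·Δ = −F gives Δ = (1.3149, -1.8226).
Then the next iterate is (s, t)₁ = (2.8149, 0.6774).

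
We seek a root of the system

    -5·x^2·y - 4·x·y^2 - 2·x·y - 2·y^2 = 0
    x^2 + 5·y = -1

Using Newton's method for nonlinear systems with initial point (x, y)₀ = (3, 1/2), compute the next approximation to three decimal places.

(0.811, 0.626)

At (3, 1/2): F = (-29.000, 12.500).
Jacobian J = [[-10·x·y - 4·y^2 - 2·y, -5·x^2 - 8·x·y - 2·x - 4·y], [2·x, 5]].
At the point, J = [[-17.000, -65.000], [6.000, 5.000]] (det J = 305.000).
Solving J·Δ = −F gives Δ = (-2.189, 0.126).
Then the next iterate is (x, y)₁ = (0.811, 0.626).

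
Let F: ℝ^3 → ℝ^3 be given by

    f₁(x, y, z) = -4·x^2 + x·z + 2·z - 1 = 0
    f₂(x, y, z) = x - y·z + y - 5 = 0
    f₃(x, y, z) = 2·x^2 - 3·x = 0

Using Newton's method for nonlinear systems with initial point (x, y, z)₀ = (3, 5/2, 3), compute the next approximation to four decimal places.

(2.0000, -1.7500, 3.2000)

At (3, 5/2, 3): F = (-22.0000, -7.0000, 9.0000).
Jacobian J = [[-8·x + z, 0, x + 2], [1, -z + 1, -y], [4·x - 3, 0, 0]].
At the point, J = [[-21.0000, 0.0000, 5.0000], [1.0000, -2.0000, -2.5000], [9.0000, 0.0000, 0.0000]] (det J = 90.0000).
Solving J·Δ = −F gives Δ = (-1.0000, -4.2500, 0.2000).
Then the next iterate is (x, y, z)₁ = (2.0000, -1.7500, 3.2000).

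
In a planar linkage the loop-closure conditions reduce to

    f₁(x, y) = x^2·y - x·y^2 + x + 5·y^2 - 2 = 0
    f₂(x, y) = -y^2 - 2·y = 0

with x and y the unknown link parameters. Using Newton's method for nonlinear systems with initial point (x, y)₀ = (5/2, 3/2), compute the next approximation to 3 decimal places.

(2.330, 0.450)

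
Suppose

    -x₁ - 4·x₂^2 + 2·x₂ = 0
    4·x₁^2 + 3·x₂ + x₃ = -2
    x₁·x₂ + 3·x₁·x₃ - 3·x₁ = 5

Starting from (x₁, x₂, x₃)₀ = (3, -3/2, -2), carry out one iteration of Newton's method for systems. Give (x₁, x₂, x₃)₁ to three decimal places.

(1.485, -0.537, -0.033)

At (3, -3/2, -2): F = (-15.000, 31.500, -36.500).
Jacobian J = [[-1, -8·x₂ + 2, 0], [8·x₁, 3, 1], [x₂ + 3·x₃ - 3, x₁, 3·x₁]].
At the point, J = [[-1.000, 14.000, 0.000], [24.000, 3.000, 1.000], [-10.500, 3.000, 9.000]] (det J = -3195.000).
Solving J·Δ = −F gives Δ = (-1.515, 0.963, 1.967).
Then the next iterate is (x₁, x₂, x₃)₁ = (1.485, -0.537, -0.033).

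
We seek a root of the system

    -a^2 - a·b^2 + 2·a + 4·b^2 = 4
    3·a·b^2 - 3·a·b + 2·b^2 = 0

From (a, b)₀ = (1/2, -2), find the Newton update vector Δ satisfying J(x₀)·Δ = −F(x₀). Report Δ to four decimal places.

(-0.2391, 0.8191)

At (1/2, -2): F = (10.7500, 17.0000).
Jacobian J = [[-2·a - b^2 + 2, -2·a·b + 8·b], [3·b^2 - 3·b, 6·a·b - 3·a + 4·b]].
At the point, J = [[-3.0000, -14.0000], [18.0000, -15.5000]] (det J = 298.5000).
Solving J·Δ = −F gives Δ = (-0.2391, 0.8191).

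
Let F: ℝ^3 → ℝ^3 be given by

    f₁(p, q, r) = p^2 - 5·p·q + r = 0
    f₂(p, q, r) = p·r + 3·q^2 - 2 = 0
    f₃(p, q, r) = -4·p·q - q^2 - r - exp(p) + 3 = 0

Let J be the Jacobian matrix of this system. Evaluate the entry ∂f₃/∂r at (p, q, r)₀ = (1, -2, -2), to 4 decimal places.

-1.0000

∂f₃/∂r = -1.
At (1, -2, -2) this is -1.0000.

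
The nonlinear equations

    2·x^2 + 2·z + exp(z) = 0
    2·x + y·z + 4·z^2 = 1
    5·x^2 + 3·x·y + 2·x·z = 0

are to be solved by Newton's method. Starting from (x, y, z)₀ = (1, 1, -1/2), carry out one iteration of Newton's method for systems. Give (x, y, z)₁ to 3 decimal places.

At (1, 1, -1/2): F = (1.60653, 1.500, 7.000).
Jacobian J = [[4·x, 0, exp(z) + 2], [2, z, y + 8·z], [10·x + 3·y + 2·z, 3·x, 2·x]].
At the point, J = [[4.000, 0.000, 2.60653], [2.000, -0.500, -3.000], [12.000, 3.000, 2.000]] (det J = 63.27837).
Solving J·Δ = −F gives Δ = (-0.533, -0.337, 0.201).
Then the next iterate is (x, y, z)₁ = (0.467, 0.663, -0.299).

(0.467, 0.663, -0.299)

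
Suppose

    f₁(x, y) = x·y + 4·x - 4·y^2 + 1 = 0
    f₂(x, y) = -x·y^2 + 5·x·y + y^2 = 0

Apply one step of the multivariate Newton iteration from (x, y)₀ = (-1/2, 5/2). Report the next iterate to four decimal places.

At (-1/2, 5/2): F = (-27.2500, 3.1250).
Jacobian J = [[y + 4, x - 8·y], [-y^2 + 5·y, -2·x·y + 5·x + 2·y]].
At the point, J = [[6.5000, -20.5000], [6.2500, 5.0000]] (det J = 160.6250).
Solving J·Δ = −F gives Δ = (0.4494, -1.1868).
Then the next iterate is (x, y)₁ = (-0.0506, 1.3132).

(-0.0506, 1.3132)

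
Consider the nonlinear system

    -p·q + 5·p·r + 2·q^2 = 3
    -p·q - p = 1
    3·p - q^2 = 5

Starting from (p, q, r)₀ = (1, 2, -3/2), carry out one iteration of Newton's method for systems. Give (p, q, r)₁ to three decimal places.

(0.333, 0.000, 0.933)

At (1, 2, -3/2): F = (-4.500, -4.000, -6.000).
Jacobian J = [[-q + 5·r, -p + 4·q, 5·p], [-q - 1, -p, 0], [3, -2·q, 0]].
At the point, J = [[-9.500, 7.000, 5.000], [-3.000, -1.000, 0.000], [3.000, -4.000, 0.000]] (det J = 75.000).
Solving J·Δ = −F gives Δ = (-0.667, -2.000, 2.433).
Then the next iterate is (p, q, r)₁ = (0.333, 0.000, 0.933).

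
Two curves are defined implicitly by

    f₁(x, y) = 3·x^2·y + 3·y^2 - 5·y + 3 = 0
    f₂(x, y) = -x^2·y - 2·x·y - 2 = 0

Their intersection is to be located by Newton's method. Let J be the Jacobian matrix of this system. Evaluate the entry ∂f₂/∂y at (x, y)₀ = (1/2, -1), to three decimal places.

∂f₂/∂y = -x^2 - 2·x.
At (1/2, -1) this is -1.250.

-1.250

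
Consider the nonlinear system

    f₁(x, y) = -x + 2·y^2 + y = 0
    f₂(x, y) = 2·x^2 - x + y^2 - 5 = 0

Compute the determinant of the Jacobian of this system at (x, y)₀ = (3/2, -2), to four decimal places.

J = [[-1, 4·y + 1], [4·x - 1, 2·y]].
At the point, J = [[-1.0000, -7.0000], [5.0000, -4.0000]].
det J = 39.0000.

39.0000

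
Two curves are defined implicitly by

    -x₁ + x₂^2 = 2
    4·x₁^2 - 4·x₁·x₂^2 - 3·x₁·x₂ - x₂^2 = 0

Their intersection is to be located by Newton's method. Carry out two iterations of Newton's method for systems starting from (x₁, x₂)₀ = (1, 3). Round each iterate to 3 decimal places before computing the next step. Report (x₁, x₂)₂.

At (1, 3): F = (6.000, -50.000).
Jacobian J = [[-1, 2·x₂], [8·x₁ - 4·x₂^2 - 3·x₂, -8·x₁·x₂ - 3·x₁ - 2·x₂]].
At the point, J = [[-1.000, 6.000], [-37.000, -33.000]] (det J = 255.000).
Solving J·Δ = −F gives Δ = (-0.400, -1.067).
Then the next iterate is (x₁, x₂)₁ = (0.600, 1.933).
Round to (0.600, 1.933) and repeat: F = (1.13649, -14.74346), J = [[-1.000, 3.866], [-15.94496, -14.94440]].
Δ = (-0.522, -0.429), so (x₁, x₂)₂ = (0.078, 1.504).

(0.078, 1.504)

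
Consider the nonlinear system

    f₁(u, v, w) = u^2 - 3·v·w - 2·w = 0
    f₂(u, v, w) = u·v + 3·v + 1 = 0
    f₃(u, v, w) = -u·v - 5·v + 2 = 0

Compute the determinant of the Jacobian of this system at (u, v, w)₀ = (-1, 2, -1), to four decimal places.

32.0000

J = [[2·u, -3·w, -3·v - 2], [v, u + 3, 0], [-v, -u - 5, 0]].
At the point, J = [[-2.0000, 3.0000, -8.0000], [2.0000, 2.0000, 0.0000], [-2.0000, -4.0000, 0.0000]].
det J = 32.0000.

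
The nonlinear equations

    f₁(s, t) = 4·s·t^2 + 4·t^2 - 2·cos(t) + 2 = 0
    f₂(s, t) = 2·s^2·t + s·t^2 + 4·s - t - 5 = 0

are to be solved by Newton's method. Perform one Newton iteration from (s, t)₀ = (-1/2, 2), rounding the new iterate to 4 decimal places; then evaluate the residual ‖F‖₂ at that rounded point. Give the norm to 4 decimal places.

At (-1/2, 2): F = (10.832294, -10.0000).
Jacobian J = [[4·t^2, 8·s·t + 8·t + 2·sin(t)], [4·s·t + t^2 + 4, 2·s^2 + 2·s·t - 1]].
At the point, J = [[16.0000, 9.818595], [4.0000, -2.5000]] (det J = -79.274379).
Solving J·Δ = −F gives Δ = (0.8970, -2.5649).
Then the next iterate is (s, t)₁ = (0.3970, -0.5649).
Re-evaluating at (0.3970, -0.5649): F = (2.093914, -2.898479), so ‖F‖₂ = 3.5757.

3.5757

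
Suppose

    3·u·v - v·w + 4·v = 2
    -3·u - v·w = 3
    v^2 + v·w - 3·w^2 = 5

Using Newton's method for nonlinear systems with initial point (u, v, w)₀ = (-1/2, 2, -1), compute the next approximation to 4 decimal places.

(-0.9462, 1.8065, -0.1774)

At (-1/2, 2, -1): F = (5.0000, 0.5000, -6.0000).
Jacobian J = [[3·v, 3·u - w + 4, -v], [-3, -w, -v], [0, 2·v + w, v - 6·w]].
At the point, J = [[6.0000, 3.5000, -2.0000], [-3.0000, 1.0000, -2.0000], [0.0000, 3.0000, 8.0000]] (det J = 186.0000).
Solving J·Δ = −F gives Δ = (-0.4462, -0.1935, 0.8226).
Then the next iterate is (u, v, w)₁ = (-0.9462, 1.8065, -0.1774).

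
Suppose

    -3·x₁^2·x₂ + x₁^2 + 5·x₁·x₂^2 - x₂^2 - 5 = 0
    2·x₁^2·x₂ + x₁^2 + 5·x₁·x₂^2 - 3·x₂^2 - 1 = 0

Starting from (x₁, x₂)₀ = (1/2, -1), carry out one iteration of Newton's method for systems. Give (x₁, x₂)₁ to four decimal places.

(0.8618, -0.7982)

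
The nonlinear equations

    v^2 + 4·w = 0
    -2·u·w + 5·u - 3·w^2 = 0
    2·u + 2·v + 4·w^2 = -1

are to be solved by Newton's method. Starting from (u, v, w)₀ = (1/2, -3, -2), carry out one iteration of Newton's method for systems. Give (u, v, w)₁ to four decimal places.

At (1/2, -3, -2): F = (1.0000, -7.5000, 12.0000).
Jacobian J = [[0, 2·v, 4], [-2·w + 5, 0, -2·u - 6·w], [2, 2, 8·w]].
At the point, J = [[0.0000, -6.0000, 4.0000], [9.0000, 0.0000, 11.0000], [2.0000, 2.0000, -16.0000]] (det J = -924.0000).
Solving J·Δ = −F gives Δ = (-0.1667, 0.7121, 0.8182).
Then the next iterate is (u, v, w)₁ = (0.3333, -2.2879, -1.1818).

(0.3333, -2.2879, -1.1818)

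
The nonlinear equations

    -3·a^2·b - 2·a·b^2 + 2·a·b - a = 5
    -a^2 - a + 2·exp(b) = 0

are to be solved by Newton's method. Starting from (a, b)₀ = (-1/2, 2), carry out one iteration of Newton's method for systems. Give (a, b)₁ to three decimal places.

At (-1/2, 2): F = (-4.000, 15.02811).
Jacobian J = [[-6·a·b - 2·b^2 + 2·b - 1, -3·a^2 - 4·a·b + 2·a], [-2·a - 1, 2·exp(b)]].
At the point, J = [[1.000, 2.250], [0.000, 14.77811]] (det J = 14.77811).
Solving J·Δ = −F gives Δ = (6.288, -1.017).
Then the next iterate is (a, b)₁ = (5.788, 0.983).

(5.788, 0.983)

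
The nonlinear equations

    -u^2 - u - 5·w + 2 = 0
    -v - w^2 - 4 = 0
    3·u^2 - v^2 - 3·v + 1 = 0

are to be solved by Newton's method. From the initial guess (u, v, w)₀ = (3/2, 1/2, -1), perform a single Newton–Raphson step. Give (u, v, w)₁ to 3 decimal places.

(0.019, -1.331, 0.834)

At (3/2, 1/2, -1): F = (3.250, -5.500, 6.000).
Jacobian J = [[-2·u - 1, 0, -5], [0, -1, -2·w], [6·u, -2·v - 3, 0]].
At the point, J = [[-4.000, 0.000, -5.000], [0.000, -1.000, 2.000], [9.000, -4.000, 0.000]] (det J = -77.000).
Solving J·Δ = −F gives Δ = (-1.481, -1.831, 1.834).
Then the next iterate is (u, v, w)₁ = (0.019, -1.331, 0.834).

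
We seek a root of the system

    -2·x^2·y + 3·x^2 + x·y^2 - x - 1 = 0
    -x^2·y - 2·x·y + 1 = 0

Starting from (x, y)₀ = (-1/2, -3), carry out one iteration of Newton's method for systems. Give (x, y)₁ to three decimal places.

At (-1/2, -3): F = (-2.750, -1.250).
Jacobian J = [[-4·x·y + 6·x + y^2 - 1, -2·x^2 + 2·x·y], [-2·x·y - 2·y, -x^2 - 2·x]].
At the point, J = [[-1.000, 2.500], [3.000, 0.750]] (det J = -8.250).
Solving J·Δ = −F gives Δ = (0.129, 1.152).
Then the next iterate is (x, y)₁ = (-0.371, -1.848).

(-0.371, -1.848)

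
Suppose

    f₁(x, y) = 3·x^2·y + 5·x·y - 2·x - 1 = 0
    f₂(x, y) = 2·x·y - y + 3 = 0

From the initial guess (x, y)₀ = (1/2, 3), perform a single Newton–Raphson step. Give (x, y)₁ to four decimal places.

(0.0000, 4.0000)

At (1/2, 3): F = (7.7500, 3.0000).
Jacobian J = [[6·x·y + 5·y - 2, 3·x^2 + 5·x], [2·y, 2·x - 1]].
At the point, J = [[22.0000, 3.2500], [6.0000, 0.0000]] (det J = -19.5000).
Solving J·Δ = −F gives Δ = (-0.5000, 1.0000).
Then the next iterate is (x, y)₁ = (0.0000, 4.0000).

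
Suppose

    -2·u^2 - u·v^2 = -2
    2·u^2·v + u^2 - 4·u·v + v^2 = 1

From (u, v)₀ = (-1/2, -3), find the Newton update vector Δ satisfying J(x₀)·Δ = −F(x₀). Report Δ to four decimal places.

At (-1/2, -3): F = (6.0000, 0.7500).
Jacobian J = [[-4·u - v^2, -2·u·v], [4·u·v + 2·u - 4·v, 2·u^2 - 4·u + 2·v]].
At the point, J = [[-7.0000, -3.0000], [17.0000, -3.5000]] (det J = 75.5000).
Solving J·Δ = −F gives Δ = (0.2483, 1.4205).

(0.2483, 1.4205)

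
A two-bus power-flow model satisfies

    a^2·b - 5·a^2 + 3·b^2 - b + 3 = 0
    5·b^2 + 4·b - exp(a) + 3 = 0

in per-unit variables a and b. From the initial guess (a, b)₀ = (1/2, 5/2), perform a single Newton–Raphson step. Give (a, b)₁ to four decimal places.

At (1/2, 5/2): F = (18.6250, 42.601279).
Jacobian J = [[2·a·b - 10·a, a^2 + 6·b - 1], [-exp(a), 10·b + 4]].
At the point, J = [[-2.5000, 14.2500], [-1.648721, 29.0000]] (det J = -49.005722).
Solving J·Δ = −F gives Δ = (-1.3660, -1.5467).
Then the next iterate is (a, b)₁ = (-0.8660, 0.9533).

(-0.8660, 0.9533)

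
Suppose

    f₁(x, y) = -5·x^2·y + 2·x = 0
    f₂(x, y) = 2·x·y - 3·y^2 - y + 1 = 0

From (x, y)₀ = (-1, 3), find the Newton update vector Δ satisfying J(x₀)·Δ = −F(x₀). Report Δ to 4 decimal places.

At (-1, 3): F = (-17.0000, -35.0000).
Jacobian J = [[-10·x·y + 2, -5·x^2], [2·y, 2·x - 6·y - 1]].
At the point, J = [[32.0000, -5.0000], [6.0000, -21.0000]] (det J = -642.0000).
Solving J·Δ = −F gives Δ = (0.2835, -1.5857).

(0.2835, -1.5857)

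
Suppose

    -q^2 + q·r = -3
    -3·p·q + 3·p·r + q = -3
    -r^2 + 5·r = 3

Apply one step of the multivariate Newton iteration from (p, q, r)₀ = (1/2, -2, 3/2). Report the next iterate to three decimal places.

At (1/2, -2, 3/2): F = (-4.000, 6.250, 2.250).
Jacobian J = [[0, -2·q + r, q], [-3·q + 3·r, -3·p + 1, 3·p], [0, 0, -2·r + 5]].
At the point, J = [[0.000, 5.500, -2.000], [10.500, -0.500, 1.500], [0.000, 0.000, 2.000]] (det J = -115.500).
Solving J·Δ = −F gives Δ = (-0.419, 0.318, -1.125).
Then the next iterate is (p, q, r)₁ = (0.081, -1.682, 0.375).

(0.081, -1.682, 0.375)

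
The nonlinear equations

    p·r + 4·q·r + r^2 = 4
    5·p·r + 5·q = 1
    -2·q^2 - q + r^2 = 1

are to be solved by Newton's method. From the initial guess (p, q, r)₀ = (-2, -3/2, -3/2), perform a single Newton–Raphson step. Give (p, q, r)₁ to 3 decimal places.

(-1.360, -0.855, -1.008)

At (-2, -3/2, -3/2): F = (10.250, 6.500, -1.750).
Jacobian J = [[r, 4·r, p + 4·q + 2·r], [5·r, 5, 5·p], [0, -4·q - 1, 2·r]].
At the point, J = [[-1.500, -6.000, -11.000], [-7.500, 5.000, -10.000], [0.000, 5.000, -3.000]] (det J = 495.000).
Solving J·Δ = −F gives Δ = (0.640, 0.645, 0.492).
Then the next iterate is (p, q, r)₁ = (-1.360, -0.855, -1.008).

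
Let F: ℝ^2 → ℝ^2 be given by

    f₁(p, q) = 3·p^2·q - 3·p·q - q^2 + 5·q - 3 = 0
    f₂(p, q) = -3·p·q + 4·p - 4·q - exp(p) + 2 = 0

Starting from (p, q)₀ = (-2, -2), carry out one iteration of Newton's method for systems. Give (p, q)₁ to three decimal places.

(-1.188, -0.940)

At (-2, -2): F = (-53.000, -10.13534).
Jacobian J = [[6·p·q - 3·q, 3·p^2 - 3·p - 2·q + 5], [-3·q - exp(p) + 4, -3·p - 4]].
At the point, J = [[30.000, 27.000], [9.86466, 2.000]] (det J = -206.34595).
Solving J·Δ = −F gives Δ = (0.812, 1.060).
Then the next iterate is (p, q)₁ = (-1.188, -0.940).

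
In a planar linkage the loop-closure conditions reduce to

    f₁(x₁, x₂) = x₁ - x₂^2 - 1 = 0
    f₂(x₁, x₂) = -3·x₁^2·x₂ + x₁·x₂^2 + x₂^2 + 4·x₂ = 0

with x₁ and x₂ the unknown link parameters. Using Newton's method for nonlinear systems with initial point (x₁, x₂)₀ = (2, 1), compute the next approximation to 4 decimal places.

(1.5833, 0.7917)

At (2, 1): F = (0.0000, -5.0000).
Jacobian J = [[1, -2·x₂], [-6·x₁·x₂ + x₂^2, -3·x₁^2 + 2·x₁·x₂ + 2·x₂ + 4]].
At the point, J = [[1.0000, -2.0000], [-11.0000, -2.0000]] (det J = -24.0000).
Solving J·Δ = −F gives Δ = (-0.4167, -0.2083).
Then the next iterate is (x₁, x₂)₁ = (1.5833, 0.7917).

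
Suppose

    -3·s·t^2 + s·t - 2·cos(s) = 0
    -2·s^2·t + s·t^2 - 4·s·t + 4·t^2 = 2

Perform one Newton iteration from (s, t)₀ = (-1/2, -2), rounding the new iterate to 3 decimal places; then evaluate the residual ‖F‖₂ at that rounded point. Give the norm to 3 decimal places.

At (-1/2, -2): F = (5.24483, 9.000).
Jacobian J = [[-3·t^2 + t + 2·sin(s), -6·s·t + s], [-4·s·t + t^2 - 4·t, -2·s^2 + 2·s·t - 4·s + 8·t]].
At the point, J = [[-14.95885, -6.500], [8.000, -12.500]] (det J = 238.98564).
Solving J·Δ = −F gives Δ = (0.030, 0.739).
Then the next iterate is (s, t)₁ = (-0.470, -1.261).
Re-evaluating at (-0.470, -1.261): F = (1.05160, 1.79956), so ‖F‖₂ = 2.084.

2.084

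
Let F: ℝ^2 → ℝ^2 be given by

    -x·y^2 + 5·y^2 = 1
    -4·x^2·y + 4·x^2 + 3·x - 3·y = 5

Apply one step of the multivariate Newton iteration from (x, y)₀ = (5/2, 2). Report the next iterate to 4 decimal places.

At (5/2, 2): F = (9.0000, -28.5000).
Jacobian J = [[-y^2, -2·x·y + 10·y], [-8·x·y + 8·x + 3, -4·x^2 - 3]].
At the point, J = [[-4.0000, 10.0000], [-17.0000, -28.0000]] (det J = 282.0000).
Solving J·Δ = −F gives Δ = (-0.1170, -0.9468).
Then the next iterate is (x, y)₁ = (2.3830, 1.0532).

(2.3830, 1.0532)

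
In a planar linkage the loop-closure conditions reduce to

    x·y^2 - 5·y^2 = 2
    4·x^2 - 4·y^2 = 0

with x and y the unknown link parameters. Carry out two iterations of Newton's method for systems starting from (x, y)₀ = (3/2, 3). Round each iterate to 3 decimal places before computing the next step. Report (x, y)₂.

(-2.571, -0.815)

At (3/2, 3): F = (-33.500, -27.000).
Jacobian J = [[y^2, 2·x·y - 10·y], [8·x, -8·y]].
At the point, J = [[9.000, -21.000], [12.000, -24.000]] (det J = 36.000).
Solving J·Δ = −F gives Δ = (-6.583, -4.417).
Then the next iterate is (x, y)₁ = (-5.083, -1.417).
Round to (-5.083, -1.417) and repeat: F = (-22.24554, 95.316), J = [[2.00789, 28.57522], [-40.664, 11.336]].
Δ = (2.512, 0.602), so (x, y)₂ = (-2.571, -0.815).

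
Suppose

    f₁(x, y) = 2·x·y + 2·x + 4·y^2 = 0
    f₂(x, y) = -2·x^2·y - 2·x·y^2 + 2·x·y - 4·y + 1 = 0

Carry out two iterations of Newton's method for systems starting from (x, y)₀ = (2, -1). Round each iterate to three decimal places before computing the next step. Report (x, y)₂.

At (2, -1): F = (4.000, 5.000).
Jacobian J = [[2·y + 2, 2·x + 8·y], [-4·x·y - 2·y^2 + 2·y, -2·x^2 - 4·x·y + 2·x - 4]].
At the point, J = [[0.000, -4.000], [4.000, 0.000]] (det J = 16.000).
Solving J·Δ = −F gives Δ = (-1.250, 1.000).
Then the next iterate is (x, y)₁ = (0.750, 0.000).
Round to (0.750, 0.000) and repeat: F = (1.500, 1.000), J = [[2.000, 1.500], [0.000, -3.625]].
Δ = (-0.957, 0.276), so (x, y)₂ = (-0.207, 0.276).

(-0.207, 0.276)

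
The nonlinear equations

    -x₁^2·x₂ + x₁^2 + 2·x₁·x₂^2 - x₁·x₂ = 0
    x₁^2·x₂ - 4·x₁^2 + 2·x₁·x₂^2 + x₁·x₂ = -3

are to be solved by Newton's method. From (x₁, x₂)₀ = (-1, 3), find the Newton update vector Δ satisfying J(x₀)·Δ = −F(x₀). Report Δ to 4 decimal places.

(0.5000, -0.6250)

At (-1, 3): F = (-17.0000, -19.0000).
Jacobian J = [[-2·x₁·x₂ + 2·x₁ + 2·x₂^2 - x₂, -x₁^2 + 4·x₁·x₂ - x₁], [2·x₁·x₂ - 8·x₁ + 2·x₂^2 + x₂, x₁^2 + 4·x₁·x₂ + x₁]].
At the point, J = [[19.0000, -12.0000], [23.0000, -12.0000]] (det J = 48.0000).
Solving J·Δ = −F gives Δ = (0.5000, -0.6250).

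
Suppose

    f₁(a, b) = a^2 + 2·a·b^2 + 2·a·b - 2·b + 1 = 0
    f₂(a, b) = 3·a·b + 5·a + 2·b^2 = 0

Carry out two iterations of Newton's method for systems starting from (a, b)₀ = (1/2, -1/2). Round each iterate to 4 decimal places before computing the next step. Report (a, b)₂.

(-0.0668, 0.4641)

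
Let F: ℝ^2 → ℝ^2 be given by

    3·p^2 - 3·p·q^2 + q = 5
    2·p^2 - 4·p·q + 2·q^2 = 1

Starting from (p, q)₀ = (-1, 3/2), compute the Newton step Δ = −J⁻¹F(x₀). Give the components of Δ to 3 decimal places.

At (-1, 3/2): F = (6.250, 11.500).
Jacobian J = [[6·p - 3·q^2, -6·p·q + 1], [4·p - 4·q, -4·p + 4·q]].
At the point, J = [[-12.750, 10.000], [-10.000, 10.000]] (det J = -27.500).
Solving J·Δ = −F gives Δ = (-1.909, -3.059).

(-1.909, -3.059)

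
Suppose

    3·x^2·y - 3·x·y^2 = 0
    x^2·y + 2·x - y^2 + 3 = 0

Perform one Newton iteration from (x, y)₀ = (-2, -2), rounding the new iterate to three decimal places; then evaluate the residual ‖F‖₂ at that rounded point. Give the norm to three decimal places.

3.277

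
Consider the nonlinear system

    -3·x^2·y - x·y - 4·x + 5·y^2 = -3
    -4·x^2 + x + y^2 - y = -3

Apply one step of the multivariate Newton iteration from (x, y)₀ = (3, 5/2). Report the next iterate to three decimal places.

At (3, 5/2): F = (-52.750, -26.250).
Jacobian J = [[-6·x·y - y - 4, -3·x^2 - x + 10·y], [-8·x + 1, 2·y - 1]].
At the point, J = [[-51.500, -5.000], [-23.000, 4.000]] (det J = -321.000).
Solving J·Δ = −F gives Δ = (-1.066, 0.432).
Then the next iterate is (x, y)₁ = (1.934, 2.932).

(1.934, 2.932)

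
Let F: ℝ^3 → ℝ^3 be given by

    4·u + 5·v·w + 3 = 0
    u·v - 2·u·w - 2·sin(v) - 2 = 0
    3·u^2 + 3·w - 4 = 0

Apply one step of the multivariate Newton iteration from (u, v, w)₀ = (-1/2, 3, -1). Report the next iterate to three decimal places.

(-0.707, 5.663, 0.876)

At (-1/2, 3, -1): F = (-14.000, -4.78224, -6.250).
Jacobian J = [[4, 5·w, 5·v], [v - 2·w, u - 2·cos(v), -2·u], [6·u, 0, 3]].
At the point, J = [[4.000, -5.000, 15.000], [5.000, 1.47998, 1.000], [-3.000, 0.000, 3.000]] (det J = 174.35914).
Solving J·Δ = −F gives Δ = (-0.207, 2.663, 1.876).
Then the next iterate is (u, v, w)₁ = (-0.707, 5.663, 0.876).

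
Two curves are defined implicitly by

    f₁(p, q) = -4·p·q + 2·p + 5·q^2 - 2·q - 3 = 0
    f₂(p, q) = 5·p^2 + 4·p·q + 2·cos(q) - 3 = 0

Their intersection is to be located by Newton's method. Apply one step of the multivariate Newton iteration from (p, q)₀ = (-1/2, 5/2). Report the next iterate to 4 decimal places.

(0.7239, 1.8017)

At (-1/2, 5/2): F = (27.2500, -8.352287).
Jacobian J = [[-4·q + 2, -4·p + 10·q - 2], [10·p + 4·q, 4·p - 2·sin(q)]].
At the point, J = [[-8.0000, 25.0000], [5.0000, -3.196944]] (det J = -99.424446).
Solving J·Δ = −F gives Δ = (1.2239, -0.6983).
Then the next iterate is (p, q)₁ = (0.7239, 1.8017).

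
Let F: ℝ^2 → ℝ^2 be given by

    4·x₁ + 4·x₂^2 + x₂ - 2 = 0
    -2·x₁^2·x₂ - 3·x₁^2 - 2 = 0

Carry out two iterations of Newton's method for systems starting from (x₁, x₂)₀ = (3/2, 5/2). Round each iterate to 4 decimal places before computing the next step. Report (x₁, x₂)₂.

At (3/2, 5/2): F = (31.5000, -20.0000).
Jacobian J = [[4, 8·x₂ + 1], [-4·x₁·x₂ - 6·x₁, -2·x₁^2]].
At the point, J = [[4.0000, 21.0000], [-24.0000, -4.5000]] (det J = 486.0000).
Solving J·Δ = −F gives Δ = (-0.5725, -1.3909).
Then the next iterate is (x₁, x₂)₁ = (0.9275, 1.1091).
Round to (0.9275, 1.1091) and repeat: F = (7.739511, -6.488989), J = [[4.0000, 9.8728], [-9.679761, -1.720512]].
Δ = (-0.5722, -0.5521), so (x₁, x₂)₂ = (0.3553, 0.5570).

(0.3553, 0.5570)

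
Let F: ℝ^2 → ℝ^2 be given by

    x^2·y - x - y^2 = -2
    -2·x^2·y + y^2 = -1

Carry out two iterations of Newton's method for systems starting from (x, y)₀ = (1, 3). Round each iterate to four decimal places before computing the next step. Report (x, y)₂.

At (1, 3): F = (-5.0000, 4.0000).
Jacobian J = [[2·x·y - 1, x^2 - 2·y], [-4·x·y, -2·x^2 + 2·y]].
At the point, J = [[5.0000, -5.0000], [-12.0000, 4.0000]] (det J = -40.0000).
Solving J·Δ = −F gives Δ = (0.0000, -1.0000).
Then the next iterate is (x, y)₁ = (1.0000, 2.0000).
Round to (1.0000, 2.0000) and repeat: F = (-1.0000, 1.0000), J = [[3.0000, -3.0000], [-8.0000, 2.0000]].
Δ = (0.0556, -0.2778), so (x, y)₂ = (1.0556, 1.7222).

(1.0556, 1.7222)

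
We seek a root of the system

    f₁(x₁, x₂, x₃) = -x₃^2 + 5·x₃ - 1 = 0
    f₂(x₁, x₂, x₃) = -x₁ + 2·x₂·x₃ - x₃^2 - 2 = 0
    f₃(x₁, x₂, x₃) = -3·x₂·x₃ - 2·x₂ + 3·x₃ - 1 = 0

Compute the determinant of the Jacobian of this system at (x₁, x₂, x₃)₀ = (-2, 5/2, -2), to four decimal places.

-36.0000

J = [[0, 0, -2·x₃ + 5], [-1, 2·x₃, 2·x₂ - 2·x₃], [0, -3·x₃ - 2, -3·x₂ + 3]].
At the point, J = [[0.0000, 0.0000, 9.0000], [-1.0000, -4.0000, 9.0000], [0.0000, 4.0000, -4.5000]].
det J = -36.0000.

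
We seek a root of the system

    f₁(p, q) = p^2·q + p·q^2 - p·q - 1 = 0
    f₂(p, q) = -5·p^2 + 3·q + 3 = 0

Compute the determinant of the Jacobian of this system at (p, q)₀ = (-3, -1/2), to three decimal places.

-438.750

J = [[2·p·q + q^2 - q, p^2 + 2·p·q - p], [-10·p, 3]].
At the point, J = [[3.750, 15.000], [30.000, 3.000]].
det J = -438.750.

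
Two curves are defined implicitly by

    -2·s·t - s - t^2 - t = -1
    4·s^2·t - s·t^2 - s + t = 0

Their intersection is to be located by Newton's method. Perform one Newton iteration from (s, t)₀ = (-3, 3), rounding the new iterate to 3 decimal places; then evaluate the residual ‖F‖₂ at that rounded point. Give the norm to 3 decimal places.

At (-3, 3): F = (10.000, 141.000).
Jacobian J = [[-2·t - 1, -2·s - 2·t - 1], [8·s·t - t^2 - 1, 4·s^2 - 2·s·t + 1]].
At the point, J = [[-7.000, -1.000], [-82.000, 55.000]] (det J = -467.000).
Solving J·Δ = −F gives Δ = (1.480, -0.358).
Then the next iterate is (s, t)₁ = (-1.520, 2.642).
Re-evaluating at (-1.520, 2.642): F = (0.92952, 39.18816), so ‖F‖₂ = 39.199.

39.199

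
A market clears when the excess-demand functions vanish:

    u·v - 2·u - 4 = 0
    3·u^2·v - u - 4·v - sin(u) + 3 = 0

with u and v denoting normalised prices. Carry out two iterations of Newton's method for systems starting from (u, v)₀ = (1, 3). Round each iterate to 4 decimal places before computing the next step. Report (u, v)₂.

At (1, 3): F = (-3.0000, -1.841471).
Jacobian J = [[v - 2, u], [6·u·v - cos(u) - 1, 3·u^2 - 4]].
At the point, J = [[1.0000, 1.0000], [16.459698, -1.0000]] (det J = -17.459698).
Solving J·Δ = −F gives Δ = (0.2773, 2.7227).
Then the next iterate is (u, v)₁ = (1.2773, 5.7227).
Round to (1.2773, 5.7227) and repeat: F = (0.755005, 5.884336), J = [[3.7227, 1.2773], [42.568327, 0.894486]].
Δ = (-0.1340, -0.2005), so (u, v)₂ = (1.1433, 5.5222).

(1.1433, 5.5222)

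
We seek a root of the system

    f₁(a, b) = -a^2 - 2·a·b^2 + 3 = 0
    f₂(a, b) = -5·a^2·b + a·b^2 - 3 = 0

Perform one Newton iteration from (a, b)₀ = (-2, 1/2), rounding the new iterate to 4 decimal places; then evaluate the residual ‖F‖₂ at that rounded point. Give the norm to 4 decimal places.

4.2503

At (-2, 1/2): F = (0.0000, -13.5000).
Jacobian J = [[-2·a - 2·b^2, -4·a·b], [-10·a·b + b^2, -5·a^2 + 2·a·b]].
At the point, J = [[3.5000, 4.0000], [10.2500, -22.0000]] (det J = -118.0000).
Solving J·Δ = −F gives Δ = (0.4576, -0.4004).
Then the next iterate is (a, b)₁ = (-1.5424, 0.0996).
Re-evaluating at (-1.5424, 0.0996): F = (0.651604, -4.200042), so ‖F‖₂ = 4.2503.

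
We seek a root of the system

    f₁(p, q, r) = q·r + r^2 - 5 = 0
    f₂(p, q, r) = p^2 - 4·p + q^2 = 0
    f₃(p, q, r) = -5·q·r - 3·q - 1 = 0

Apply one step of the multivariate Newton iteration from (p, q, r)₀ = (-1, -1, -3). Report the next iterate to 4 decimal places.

At (-1, -1, -3): F = (7.0000, 6.0000, -13.0000).
Jacobian J = [[0, r, q + 2·r], [2·p - 4, 2·q, 0], [0, -5·r - 3, -5·q]].
At the point, J = [[0.0000, -3.0000, -7.0000], [-6.0000, -2.0000, 0.0000], [0.0000, 12.0000, 5.0000]] (det J = 414.0000).
Solving J·Δ = −F gives Δ = (0.7295, 0.8116, 0.6522).
Then the next iterate is (p, q, r)₁ = (-0.2705, -0.1884, -2.3478).

(-0.2705, -0.1884, -2.3478)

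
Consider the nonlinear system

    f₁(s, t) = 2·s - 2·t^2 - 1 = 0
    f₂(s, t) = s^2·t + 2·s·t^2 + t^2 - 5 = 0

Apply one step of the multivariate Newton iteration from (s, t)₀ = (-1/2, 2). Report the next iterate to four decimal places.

At (-1/2, 2): F = (-10.0000, -4.5000).
Jacobian J = [[2, -4·t], [2·s·t + 2·t^2, s^2 + 4·s·t + 2·t]].
At the point, J = [[2.0000, -8.0000], [6.0000, 0.2500]] (det J = 48.5000).
Solving J·Δ = −F gives Δ = (0.7938, -1.0515).
Then the next iterate is (s, t)₁ = (0.2938, 0.9485).

(0.2938, 0.9485)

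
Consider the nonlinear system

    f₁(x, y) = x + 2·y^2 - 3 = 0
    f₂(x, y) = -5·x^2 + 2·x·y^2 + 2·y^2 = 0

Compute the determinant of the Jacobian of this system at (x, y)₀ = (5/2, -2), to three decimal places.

J = [[1, 4·y], [-10·x + 2·y^2, 4·x·y + 4·y]].
At the point, J = [[1.000, -8.000], [-17.000, -28.000]].
det J = -164.000.

-164.000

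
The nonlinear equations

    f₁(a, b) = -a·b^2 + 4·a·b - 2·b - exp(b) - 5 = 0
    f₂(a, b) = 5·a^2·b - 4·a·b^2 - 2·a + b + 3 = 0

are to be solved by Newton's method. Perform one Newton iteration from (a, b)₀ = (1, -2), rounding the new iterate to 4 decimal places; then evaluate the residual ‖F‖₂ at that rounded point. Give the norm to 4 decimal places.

243.2303

At (1, -2): F = (-13.135335, -27.0000).
Jacobian J = [[-b^2 + 4·b, -2·a·b + 4·a - exp(b) - 2], [10·a·b - 4·b^2 - 2, 5·a^2 - 8·a·b + 1]].
At the point, J = [[-12.0000, 5.864665], [-38.0000, 22.0000]] (det J = -41.142741).
Solving J·Δ = −F gives Δ = (-3.1751, -4.2570).
Then the next iterate is (a, b)₁ = (-2.1751, -6.2570).
Re-evaluating at (-2.1751, -6.2570): F = (147.105757, 193.703074), so ‖F‖₂ = 243.2303.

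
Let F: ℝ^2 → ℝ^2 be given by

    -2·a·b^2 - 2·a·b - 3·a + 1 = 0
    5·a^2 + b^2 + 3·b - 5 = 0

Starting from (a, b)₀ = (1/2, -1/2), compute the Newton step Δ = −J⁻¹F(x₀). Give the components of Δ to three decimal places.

(-0.100, 2.750)

At (1/2, -1/2): F = (-0.250, -5.000).
Jacobian J = [[-2·b^2 - 2·b - 3, -4·a·b - 2·a], [10·a, 2·b + 3]].
At the point, J = [[-2.500, 0.000], [5.000, 2.000]] (det J = -5.000).
Solving J·Δ = −F gives Δ = (-0.100, 2.750).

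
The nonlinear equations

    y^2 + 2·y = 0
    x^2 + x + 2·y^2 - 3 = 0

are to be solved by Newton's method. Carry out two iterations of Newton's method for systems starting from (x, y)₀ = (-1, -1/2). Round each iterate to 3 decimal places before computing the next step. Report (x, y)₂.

At (-1, -1/2): F = (-0.750, -2.500).
Jacobian J = [[0, 2·y + 2], [2·x + 1, 4·y]].
At the point, J = [[0.000, 1.000], [-1.000, -2.000]] (det J = 1.000).
Solving J·Δ = −F gives Δ = (-4.000, 0.750).
Then the next iterate is (x, y)₁ = (-5.000, 0.250).
Round to (-5.000, 0.250) and repeat: F = (0.56250, 17.125), J = [[0.000, 2.500], [-9.000, 1.000]].
Δ = (1.878, -0.225), so (x, y)₂ = (-3.122, 0.025).

(-3.122, 0.025)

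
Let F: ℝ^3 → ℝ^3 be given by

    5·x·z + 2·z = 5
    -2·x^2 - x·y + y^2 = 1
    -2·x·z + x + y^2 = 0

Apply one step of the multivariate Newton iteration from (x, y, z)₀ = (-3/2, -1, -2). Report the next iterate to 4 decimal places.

At (-3/2, -1, -2): F = (6.0000, -6.0000, -6.5000).
Jacobian J = [[5·z, 0, 5·x + 2], [-4·x - y, -x + 2·y, 0], [-2·z + 1, 2·y, -2·x]].
At the point, J = [[-10.0000, 0.0000, -5.5000], [7.0000, -0.5000, 0.0000], [5.0000, -2.0000, 3.0000]] (det J = 78.2500).
Solving J·Δ = −F gives Δ = (0.7300, -1.7796, -0.2364).
Then the next iterate is (x, y, z)₁ = (-0.7700, -2.7796, -2.2364).

(-0.7700, -2.7796, -2.2364)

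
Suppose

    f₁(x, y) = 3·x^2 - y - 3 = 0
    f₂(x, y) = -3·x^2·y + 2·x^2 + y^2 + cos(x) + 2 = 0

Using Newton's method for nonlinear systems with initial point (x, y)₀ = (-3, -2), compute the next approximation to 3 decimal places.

(-1.571, -1.722)

At (-3, -2): F = (26.000, 77.01001).
Jacobian J = [[6·x, -1], [-6·x·y + 4·x - sin(x), -3·x^2 + 2·y]].
At the point, J = [[-18.000, -1.000], [-47.85888, -31.000]] (det J = 510.14112).
Solving J·Δ = −F gives Δ = (1.429, 0.278).
Then the next iterate is (x, y)₁ = (-1.571, -1.722).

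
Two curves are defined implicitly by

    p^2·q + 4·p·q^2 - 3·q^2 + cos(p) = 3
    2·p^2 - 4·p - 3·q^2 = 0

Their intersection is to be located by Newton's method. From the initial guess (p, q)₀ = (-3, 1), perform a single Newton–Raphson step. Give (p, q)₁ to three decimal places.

(-1.070, 0.353)

At (-3, 1): F = (-9.98999, 27.000).
Jacobian J = [[2·p·q + 4·q^2 - sin(p), p^2 + 8·p·q - 6·q], [4·p - 4, -6·q]].
At the point, J = [[-1.85888, -21.000], [-16.000, -6.000]] (det J = -324.84672).
Solving J·Δ = −F gives Δ = (1.930, -0.647).
Then the next iterate is (p, q)₁ = (-1.070, 0.353).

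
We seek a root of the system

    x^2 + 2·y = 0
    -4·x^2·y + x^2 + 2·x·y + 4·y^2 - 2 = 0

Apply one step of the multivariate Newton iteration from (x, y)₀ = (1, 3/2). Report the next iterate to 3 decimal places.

At (1, 3/2): F = (4.000, 5.000).
Jacobian J = [[2·x, 2], [-8·x·y + 2·x + 2·y, -4·x^2 + 2·x + 8·y]].
At the point, J = [[2.000, 2.000], [-7.000, 10.000]] (det J = 34.000).
Solving J·Δ = −F gives Δ = (-0.882, -1.118).
Then the next iterate is (x, y)₁ = (0.118, 0.382).

(0.118, 0.382)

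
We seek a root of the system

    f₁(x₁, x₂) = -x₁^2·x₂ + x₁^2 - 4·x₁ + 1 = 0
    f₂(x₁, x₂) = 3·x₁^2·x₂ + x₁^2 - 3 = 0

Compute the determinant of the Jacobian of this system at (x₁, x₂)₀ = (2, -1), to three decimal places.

16.000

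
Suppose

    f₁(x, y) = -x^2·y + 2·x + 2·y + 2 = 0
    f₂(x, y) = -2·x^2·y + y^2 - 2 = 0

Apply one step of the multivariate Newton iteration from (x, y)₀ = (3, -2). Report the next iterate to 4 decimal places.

(1.4429, -1.9714)

At (3, -2): F = (22.0000, 38.0000).
Jacobian J = [[-2·x·y + 2, -x^2 + 2], [-4·x·y, -2·x^2 + 2·y]].
At the point, J = [[14.0000, -7.0000], [24.0000, -22.0000]] (det J = -140.0000).
Solving J·Δ = −F gives Δ = (-1.5571, 0.0286).
Then the next iterate is (x, y)₁ = (1.4429, -1.9714).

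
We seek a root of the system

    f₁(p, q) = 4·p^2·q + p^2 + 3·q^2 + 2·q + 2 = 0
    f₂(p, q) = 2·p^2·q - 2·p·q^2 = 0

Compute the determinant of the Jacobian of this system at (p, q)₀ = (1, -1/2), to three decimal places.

-0.500

J = [[8·p·q + 2·p, 4·p^2 + 6·q + 2], [4·p·q - 2·q^2, 2·p^2 - 4·p·q]].
At the point, J = [[-2.000, 3.000], [-2.500, 4.000]].
det J = -0.500.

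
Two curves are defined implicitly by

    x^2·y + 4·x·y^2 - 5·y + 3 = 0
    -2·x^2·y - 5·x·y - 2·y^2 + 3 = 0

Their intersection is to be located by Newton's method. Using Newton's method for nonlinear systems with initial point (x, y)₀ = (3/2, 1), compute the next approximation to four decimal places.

(1.6707, 0.1951)

At (3/2, 1): F = (6.2500, -11.0000).
Jacobian J = [[2·x·y + 4·y^2, x^2 + 8·x·y - 5], [-4·x·y - 5·y, -2·x^2 - 5·x - 4·y]].
At the point, J = [[7.0000, 9.2500], [-11.0000, -16.0000]] (det J = -10.2500).
Solving J·Δ = −F gives Δ = (0.1707, -0.8049).
Then the next iterate is (x, y)₁ = (1.6707, 0.1951).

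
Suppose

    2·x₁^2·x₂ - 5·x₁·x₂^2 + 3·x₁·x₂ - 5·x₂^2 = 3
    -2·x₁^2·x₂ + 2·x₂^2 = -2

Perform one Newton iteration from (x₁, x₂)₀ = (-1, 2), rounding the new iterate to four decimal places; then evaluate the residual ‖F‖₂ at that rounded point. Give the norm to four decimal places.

2.8651

At (-1, 2): F = (-5.0000, 6.0000).
Jacobian J = [[4·x₁·x₂ - 5·x₂^2 + 3·x₂, 2·x₁^2 - 10·x₁·x₂ + 3·x₁ - 10·x₂], [-4·x₁·x₂, -2·x₁^2 + 4·x₂]].
At the point, J = [[-22.0000, -1.0000], [8.0000, 6.0000]] (det J = -124.0000).
Solving J·Δ = −F gives Δ = (-0.1935, -0.7419).
Then the next iterate is (x₁, x₂)₁ = (-1.1935, 1.2581).
Re-evaluating at (-1.1935, 1.2581): F = (-2.389071, 1.581450), so ‖F‖₂ = 2.8651.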